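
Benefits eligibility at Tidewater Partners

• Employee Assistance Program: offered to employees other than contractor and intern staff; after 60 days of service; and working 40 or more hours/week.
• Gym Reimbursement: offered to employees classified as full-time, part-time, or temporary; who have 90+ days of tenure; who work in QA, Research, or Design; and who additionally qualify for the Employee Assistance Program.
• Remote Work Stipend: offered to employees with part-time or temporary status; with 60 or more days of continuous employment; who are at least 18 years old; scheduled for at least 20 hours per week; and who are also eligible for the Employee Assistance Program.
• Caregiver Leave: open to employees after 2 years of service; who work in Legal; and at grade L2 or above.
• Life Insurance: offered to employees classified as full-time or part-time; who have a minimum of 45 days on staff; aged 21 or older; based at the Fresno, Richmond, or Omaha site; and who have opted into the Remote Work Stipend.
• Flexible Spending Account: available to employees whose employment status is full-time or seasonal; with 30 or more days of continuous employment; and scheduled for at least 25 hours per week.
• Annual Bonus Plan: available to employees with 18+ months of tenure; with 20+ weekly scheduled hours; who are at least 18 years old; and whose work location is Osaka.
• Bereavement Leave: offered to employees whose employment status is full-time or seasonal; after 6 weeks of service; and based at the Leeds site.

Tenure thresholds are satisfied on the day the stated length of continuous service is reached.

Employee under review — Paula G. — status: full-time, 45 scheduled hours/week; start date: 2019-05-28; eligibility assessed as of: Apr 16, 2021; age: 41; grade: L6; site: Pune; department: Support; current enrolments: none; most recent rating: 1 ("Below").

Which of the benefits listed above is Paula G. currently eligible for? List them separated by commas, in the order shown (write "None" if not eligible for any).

Service from 2019-05-28 to Apr 16, 2021: 689 days.
Employee Assistance Program — status full-time ✓ (not excluded); service 689 days ≥ 60 days ✓; 45 hrs/wk ≥ 40 ✓ → eligible.
Gym Reimbursement — status full-time ✓; service 689 days ≥ 90 days ✓; dept Support ✗ → not eligible.
Remote Work Stipend — status full-time ✗ (requires part-time or temporary) → not eligible.
Caregiver Leave — service 689 days < 2 years (≈730 days) ✗ → not eligible.
Life Insurance — status full-time ✓; service 689 days ≥ 45 days ✓; age 41 ≥ 21 ✓; site Pune ✗ (not Fresno, Richmond, or Omaha) → not eligible.
Flexible Spending Account — status full-time ✓; service 689 days ≥ 30 days ✓; 45 hrs/wk ≥ 25 ✓ → eligible.
Annual Bonus Plan — service 689 days ≥ 18 months (≈540 days) ✓; 45 hrs/wk ≥ 20 ✓; age 41 ≥ 18 ✓; site Pune ✗ (not Osaka) → not eligible.
Bereavement Leave — status full-time ✓; service 689 days ≥ 6 weeks (≈42 days) ✓; site Pune ✗ (not Leeds) → not eligible.

Employee Assistance Program, Flexible Spending Account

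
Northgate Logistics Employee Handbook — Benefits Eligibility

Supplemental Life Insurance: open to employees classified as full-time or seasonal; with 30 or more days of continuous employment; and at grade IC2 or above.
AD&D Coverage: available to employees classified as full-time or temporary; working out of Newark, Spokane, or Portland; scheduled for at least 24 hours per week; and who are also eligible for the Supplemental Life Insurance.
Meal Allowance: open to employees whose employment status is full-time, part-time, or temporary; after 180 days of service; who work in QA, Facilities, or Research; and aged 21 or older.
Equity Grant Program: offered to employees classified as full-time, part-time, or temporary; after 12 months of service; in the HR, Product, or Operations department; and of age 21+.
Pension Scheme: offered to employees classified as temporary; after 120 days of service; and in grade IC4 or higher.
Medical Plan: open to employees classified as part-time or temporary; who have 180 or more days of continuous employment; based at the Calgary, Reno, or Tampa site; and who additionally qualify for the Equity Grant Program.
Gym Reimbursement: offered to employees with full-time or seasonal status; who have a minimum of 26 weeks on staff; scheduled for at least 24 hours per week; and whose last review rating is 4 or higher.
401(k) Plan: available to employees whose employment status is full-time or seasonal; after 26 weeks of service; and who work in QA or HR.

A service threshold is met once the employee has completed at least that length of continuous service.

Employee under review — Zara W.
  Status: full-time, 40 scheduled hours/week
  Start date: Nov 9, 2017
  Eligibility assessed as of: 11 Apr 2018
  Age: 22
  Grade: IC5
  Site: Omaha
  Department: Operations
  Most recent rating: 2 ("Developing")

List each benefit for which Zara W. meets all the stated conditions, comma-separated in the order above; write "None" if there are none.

Supplemental Life Insurance

Service from Nov 9, 2017 to 11 Apr 2018: 153 days.
Supplemental Life Insurance — status full-time ✓; service 153 days ≥ 30 days ✓; grade IC5 ≥ IC2 ✓ → eligible.
AD&D Coverage — status full-time ✓; site Omaha ✗ (not Newark, Spokane, or Portland) → not eligible.
Meal Allowance — status full-time ✓; service 153 days < 180 days ✗ → not eligible.
Equity Grant Program — status full-time ✓; service 153 days < 12 months (≈360 days) ✗ → not eligible.
Pension Scheme — status full-time ✗ (requires temporary) → not eligible.
Medical Plan — status full-time ✗ (requires part-time or temporary) → not eligible.
Gym Reimbursement — status full-time ✓; service 153 days < 26 weeks (≈182 days) ✗ → not eligible.
401(k) Plan — status full-time ✓; service 153 days < 26 weeks (≈182 days) ✗ → not eligible.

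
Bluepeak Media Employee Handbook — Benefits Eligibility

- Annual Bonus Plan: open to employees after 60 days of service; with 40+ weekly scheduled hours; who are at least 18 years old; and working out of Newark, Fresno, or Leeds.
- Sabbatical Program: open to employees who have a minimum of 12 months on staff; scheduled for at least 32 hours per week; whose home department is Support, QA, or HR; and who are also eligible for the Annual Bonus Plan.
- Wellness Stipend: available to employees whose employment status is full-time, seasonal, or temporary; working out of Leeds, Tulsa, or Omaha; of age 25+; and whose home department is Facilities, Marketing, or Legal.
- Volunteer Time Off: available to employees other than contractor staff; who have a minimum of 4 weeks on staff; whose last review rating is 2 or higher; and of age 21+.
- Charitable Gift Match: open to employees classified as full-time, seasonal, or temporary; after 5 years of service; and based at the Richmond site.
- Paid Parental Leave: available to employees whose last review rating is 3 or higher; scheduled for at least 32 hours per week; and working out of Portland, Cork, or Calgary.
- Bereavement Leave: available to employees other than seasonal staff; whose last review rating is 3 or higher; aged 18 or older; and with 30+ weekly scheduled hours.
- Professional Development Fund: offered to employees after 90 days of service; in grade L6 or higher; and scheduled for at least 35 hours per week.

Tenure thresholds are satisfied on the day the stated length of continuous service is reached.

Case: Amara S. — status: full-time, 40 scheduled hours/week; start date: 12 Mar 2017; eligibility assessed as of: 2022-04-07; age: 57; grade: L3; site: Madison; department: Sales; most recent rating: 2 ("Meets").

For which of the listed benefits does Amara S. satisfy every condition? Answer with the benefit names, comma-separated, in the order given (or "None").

Service from 12 Mar 2017 to 2022-04-07: 1852 days.
Annual Bonus Plan — service 1852 days ≥ 60 days ✓; 40 hrs/wk ≥ 40 ✓; age 57 ≥ 18 ✓; site Madison ✗ (not Newark, Fresno, or Leeds) → not eligible.
Sabbatical Program — service 1852 days ≥ 12 months (≈360 days) ✓; 40 hrs/wk ≥ 32 ✓; dept Sales ✗ → not eligible.
Wellness Stipend — status full-time ✓; site Madison ✗ (not Leeds, Tulsa, or Omaha) → not eligible.
Volunteer Time Off — status full-time ✓ (not excluded); service 1852 days ≥ 4 weeks (≈28 days) ✓; rating 2 ≥ 2 ✓; age 57 ≥ 21 ✓ → eligible.
Charitable Gift Match — status full-time ✓; service 1852 days ≥ 5 years (≈1825 days) ✓; site Madison ✗ (not Richmond) → not eligible.
Paid Parental Leave — rating 2 < 3 ✗ → not eligible.
Bereavement Leave — status full-time ✓ (not excluded); rating 2 < 3 ✗ → not eligible.
Professional Development Fund — service 1852 days ≥ 90 days ✓; grade L3 < L6 ✗ → not eligible.

Volunteer Time Off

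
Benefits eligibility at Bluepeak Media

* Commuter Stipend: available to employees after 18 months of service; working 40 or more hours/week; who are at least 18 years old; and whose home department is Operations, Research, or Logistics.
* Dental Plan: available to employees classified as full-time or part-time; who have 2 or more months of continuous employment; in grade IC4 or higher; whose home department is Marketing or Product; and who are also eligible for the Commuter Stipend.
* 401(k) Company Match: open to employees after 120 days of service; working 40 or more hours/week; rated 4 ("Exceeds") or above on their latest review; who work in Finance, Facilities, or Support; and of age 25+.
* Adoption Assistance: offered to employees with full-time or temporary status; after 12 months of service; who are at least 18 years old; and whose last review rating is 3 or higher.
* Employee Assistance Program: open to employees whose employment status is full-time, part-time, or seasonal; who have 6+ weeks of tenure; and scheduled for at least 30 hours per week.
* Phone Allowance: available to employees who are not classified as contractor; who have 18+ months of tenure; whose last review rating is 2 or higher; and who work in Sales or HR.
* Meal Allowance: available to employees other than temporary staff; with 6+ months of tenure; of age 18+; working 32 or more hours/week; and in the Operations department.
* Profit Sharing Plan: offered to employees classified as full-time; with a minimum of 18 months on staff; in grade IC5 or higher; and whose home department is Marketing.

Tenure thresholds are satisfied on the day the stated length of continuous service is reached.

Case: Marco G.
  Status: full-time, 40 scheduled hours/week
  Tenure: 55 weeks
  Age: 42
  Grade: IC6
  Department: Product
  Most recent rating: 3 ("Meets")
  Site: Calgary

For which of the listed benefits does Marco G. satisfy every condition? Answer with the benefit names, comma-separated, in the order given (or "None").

Commuter Stipend — service 55 weeks < 18 months (≈540 days) ✗ → not eligible.
Dental Plan — status full-time ✓; service 55 weeks ≥ 2 months (≈60 days) ✓; grade IC6 ≥ IC4 ✓; dept Product ✓; not eligible for Commuter Stipend ✗ → not eligible.
401(k) Company Match — service 55 weeks ≥ 120 days ✓; 40 hrs/wk ≥ 40 ✓; rating 3 < 4 ✗ → not eligible.
Adoption Assistance — status full-time ✓; service 55 weeks ≥ 12 months (≈360 days) ✓; age 42 ≥ 18 ✓; rating 3 ≥ 3 ✓ → eligible.
Employee Assistance Program — status full-time ✓; service 55 weeks ≥ 6 weeks ✓; 40 hrs/wk ≥ 30 ✓ → eligible.
Phone Allowance — status full-time ✓ (not excluded); service 55 weeks < 18 months (≈540 days) ✗ → not eligible.
Meal Allowance — status full-time ✓ (not excluded); service 55 weeks ≥ 6 months (≈180 days) ✓; age 42 ≥ 18 ✓; 40 hrs/wk ≥ 32 ✓; dept Product ✗ → not eligible.
Profit Sharing Plan — status full-time ✓; service 55 weeks < 18 months (≈540 days) ✗ → not eligible.

Adoption Assistance, Employee Assistance Program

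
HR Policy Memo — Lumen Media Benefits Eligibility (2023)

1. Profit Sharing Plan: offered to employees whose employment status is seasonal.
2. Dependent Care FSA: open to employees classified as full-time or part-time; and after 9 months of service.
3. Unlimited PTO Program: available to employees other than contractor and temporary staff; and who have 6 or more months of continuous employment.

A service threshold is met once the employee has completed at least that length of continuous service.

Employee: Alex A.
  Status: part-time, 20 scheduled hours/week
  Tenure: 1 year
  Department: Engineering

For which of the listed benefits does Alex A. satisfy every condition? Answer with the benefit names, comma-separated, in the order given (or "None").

Profit Sharing Plan — status part-time ✗ (requires seasonal) → not eligible.
Dependent Care FSA — status part-time ✓; service 1 year ≥ 9 months (≈270 days) ✓ → eligible.
Unlimited PTO Program — status part-time ✓ (not excluded); service 1 year ≥ 6 months (≈180 days) ✓ → eligible.

Dependent Care FSA, Unlimited PTO Program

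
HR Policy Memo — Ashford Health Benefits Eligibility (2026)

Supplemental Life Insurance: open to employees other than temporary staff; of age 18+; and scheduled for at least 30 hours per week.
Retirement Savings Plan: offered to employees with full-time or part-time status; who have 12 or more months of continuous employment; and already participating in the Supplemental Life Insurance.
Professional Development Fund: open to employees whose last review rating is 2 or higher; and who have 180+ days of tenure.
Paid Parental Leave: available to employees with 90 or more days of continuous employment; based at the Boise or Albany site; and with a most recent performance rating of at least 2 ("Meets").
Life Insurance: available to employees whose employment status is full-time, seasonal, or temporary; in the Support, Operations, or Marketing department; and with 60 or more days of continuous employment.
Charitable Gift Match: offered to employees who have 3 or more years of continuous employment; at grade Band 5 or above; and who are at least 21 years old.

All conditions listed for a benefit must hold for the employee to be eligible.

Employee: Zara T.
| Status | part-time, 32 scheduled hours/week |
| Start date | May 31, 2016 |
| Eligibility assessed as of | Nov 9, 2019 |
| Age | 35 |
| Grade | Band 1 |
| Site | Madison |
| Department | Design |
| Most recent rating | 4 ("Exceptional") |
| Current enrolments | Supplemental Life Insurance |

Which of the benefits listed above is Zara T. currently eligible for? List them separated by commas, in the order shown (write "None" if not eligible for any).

Supplemental Life Insurance, Retirement Savings Plan, Professional Development Fund

Service from May 31, 2016 to Nov 9, 2019: 1257 days.
Supplemental Life Insurance — status part-time ✓ (not excluded); age 35 ≥ 18 ✓; 32 hrs/wk ≥ 30 ✓ → eligible.
Retirement Savings Plan — status part-time ✓; service 1257 days ≥ 12 months (≈360 days) ✓; enrolled in Supplemental Life Insurance ✓ → eligible.
Professional Development Fund — rating 4 ≥ 2 ✓; service 1257 days ≥ 180 days ✓ → eligible.
Paid Parental Leave — service 1257 days ≥ 90 days ✓; site Madison ✗ (not Boise or Albany) → not eligible.
Life Insurance — status part-time ✗ (requires full-time, seasonal, or temporary) → not eligible.
Charitable Gift Match — service 1257 days ≥ 3 years (≈1095 days) ✓; grade Band 1 < Band 5 ✗ → not eligible.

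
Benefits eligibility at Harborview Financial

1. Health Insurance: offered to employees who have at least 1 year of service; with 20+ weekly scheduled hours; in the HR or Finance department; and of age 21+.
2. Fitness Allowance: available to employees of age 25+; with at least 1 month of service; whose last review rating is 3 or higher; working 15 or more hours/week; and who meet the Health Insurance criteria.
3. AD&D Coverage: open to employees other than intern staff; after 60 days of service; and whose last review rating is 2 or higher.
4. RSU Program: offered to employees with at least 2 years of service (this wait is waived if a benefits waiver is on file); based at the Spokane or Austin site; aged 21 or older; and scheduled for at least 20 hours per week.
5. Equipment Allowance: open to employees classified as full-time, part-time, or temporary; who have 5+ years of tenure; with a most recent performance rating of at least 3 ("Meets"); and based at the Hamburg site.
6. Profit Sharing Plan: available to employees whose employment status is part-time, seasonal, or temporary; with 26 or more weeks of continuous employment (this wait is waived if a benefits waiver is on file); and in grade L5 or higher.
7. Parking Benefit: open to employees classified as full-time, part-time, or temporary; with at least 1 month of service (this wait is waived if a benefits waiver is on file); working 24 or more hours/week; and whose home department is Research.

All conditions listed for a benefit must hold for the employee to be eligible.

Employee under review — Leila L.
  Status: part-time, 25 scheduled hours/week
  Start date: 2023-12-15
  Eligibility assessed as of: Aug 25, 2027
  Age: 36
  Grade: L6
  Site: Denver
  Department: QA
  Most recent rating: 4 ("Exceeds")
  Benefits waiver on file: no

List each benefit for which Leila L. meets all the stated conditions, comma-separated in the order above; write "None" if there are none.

Service from 2023-12-15 to Aug 25, 2027: 1349 days.
Health Insurance — service 1349 days ≥ 1 year (≈365 days) ✓; 25 hrs/wk ≥ 20 ✓; dept QA ✗ → not eligible.
Fitness Allowance — age 36 ≥ 25 ✓; service 1349 days ≥ 1 month (≈30 days) ✓; rating 4 ≥ 3 ✓; 25 hrs/wk ≥ 15 ✓; not eligible for Health Insurance ✗ → not eligible.
AD&D Coverage — status part-time ✓ (not excluded); service 1349 days ≥ 60 days ✓; rating 4 ≥ 2 ✓ → eligible.
RSU Program — no waiver, service 1349 days ≥ 2 years (≈730 days) ✓; site Denver ✗ (not Spokane or Austin) → not eligible.
Equipment Allowance — status part-time ✓; service 1349 days < 5 years (≈1825 days) ✗ → not eligible.
Profit Sharing Plan — status part-time ✓; no waiver, service 1349 days ≥ 26 weeks (≈182 days) ✓; grade L6 ≥ L5 ✓ → eligible.
Parking Benefit — status part-time ✓; no waiver, service 1349 days ≥ 1 month (≈30 days) ✓; 25 hrs/wk ≥ 24 ✓; dept QA ✗ → not eligible.

AD&D Coverage, Profit Sharing Plan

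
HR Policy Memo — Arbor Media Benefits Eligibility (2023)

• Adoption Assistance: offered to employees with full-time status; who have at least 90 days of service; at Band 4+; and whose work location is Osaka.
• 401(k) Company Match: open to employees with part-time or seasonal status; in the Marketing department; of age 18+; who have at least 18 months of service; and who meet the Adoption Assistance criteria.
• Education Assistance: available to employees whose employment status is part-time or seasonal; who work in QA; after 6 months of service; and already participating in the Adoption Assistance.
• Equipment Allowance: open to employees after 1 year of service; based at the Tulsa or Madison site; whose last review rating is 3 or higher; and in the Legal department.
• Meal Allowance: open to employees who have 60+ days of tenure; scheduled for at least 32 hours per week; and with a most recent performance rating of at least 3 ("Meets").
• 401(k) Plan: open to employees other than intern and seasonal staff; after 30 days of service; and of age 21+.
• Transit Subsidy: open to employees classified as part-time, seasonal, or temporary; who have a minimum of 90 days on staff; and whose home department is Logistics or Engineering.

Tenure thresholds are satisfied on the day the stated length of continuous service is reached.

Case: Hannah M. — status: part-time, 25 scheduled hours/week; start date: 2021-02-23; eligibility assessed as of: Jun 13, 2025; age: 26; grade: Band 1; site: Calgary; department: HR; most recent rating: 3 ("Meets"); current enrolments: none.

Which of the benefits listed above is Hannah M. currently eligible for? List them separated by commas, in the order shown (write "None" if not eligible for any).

401(k) Plan

Service from 2021-02-23 to Jun 13, 2025: 1571 days.
Adoption Assistance — status part-time ✗ (requires full-time) → not eligible.
401(k) Company Match — status part-time ✓; dept HR ✗ → not eligible.
Education Assistance — status part-time ✓; dept HR ✗ → not eligible.
Equipment Allowance — service 1571 days ≥ 1 year (≈365 days) ✓; site Calgary ✗ (not Tulsa or Madison) → not eligible.
Meal Allowance — service 1571 days ≥ 60 days ✓; 25 hrs/wk < 32 ✗ → not eligible.
401(k) Plan — status part-time ✓ (not excluded); service 1571 days ≥ 30 days ✓; age 26 ≥ 21 ✓ → eligible.
Transit Subsidy — status part-time ✓; service 1571 days ≥ 90 days ✓; dept HR ✗ → not eligible.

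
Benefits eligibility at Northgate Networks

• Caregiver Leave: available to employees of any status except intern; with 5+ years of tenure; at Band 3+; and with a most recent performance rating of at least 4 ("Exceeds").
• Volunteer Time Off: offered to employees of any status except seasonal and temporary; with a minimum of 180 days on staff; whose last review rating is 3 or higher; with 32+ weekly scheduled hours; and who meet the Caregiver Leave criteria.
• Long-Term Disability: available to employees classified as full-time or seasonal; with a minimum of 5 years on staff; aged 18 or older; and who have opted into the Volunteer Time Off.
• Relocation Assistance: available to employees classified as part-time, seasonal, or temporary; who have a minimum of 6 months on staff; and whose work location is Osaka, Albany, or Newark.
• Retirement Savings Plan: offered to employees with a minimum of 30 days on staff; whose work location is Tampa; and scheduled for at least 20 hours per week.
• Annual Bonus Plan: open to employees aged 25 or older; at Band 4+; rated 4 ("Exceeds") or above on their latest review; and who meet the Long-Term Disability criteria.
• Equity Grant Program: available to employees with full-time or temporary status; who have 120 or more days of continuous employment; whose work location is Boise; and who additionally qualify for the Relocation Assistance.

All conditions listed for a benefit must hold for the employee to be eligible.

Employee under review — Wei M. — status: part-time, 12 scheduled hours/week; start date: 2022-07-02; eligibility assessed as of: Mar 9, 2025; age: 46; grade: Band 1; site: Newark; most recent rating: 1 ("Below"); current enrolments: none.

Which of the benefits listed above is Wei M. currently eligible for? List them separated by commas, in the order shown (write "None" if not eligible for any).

Relocation Assistance

Service from 2022-07-02 to Mar 9, 2025: 981 days.
Caregiver Leave — status part-time ✓ (not excluded); service 981 days < 5 years (≈1825 days) ✗ → not eligible.
Volunteer Time Off — status part-time ✓ (not excluded); service 981 days ≥ 180 days ✓; rating 1 < 3 ✗ → not eligible.
Long-Term Disability — status part-time ✗ (requires full-time or seasonal) → not eligible.
Relocation Assistance — status part-time ✓; service 981 days ≥ 6 months (≈180 days) ✓; site Newark ✓ → eligible.
Retirement Savings Plan — service 981 days ≥ 30 days ✓; site Newark ✗ (not Tampa) → not eligible.
Annual Bonus Plan — age 46 ≥ 25 ✓; grade Band 1 < Band 4 ✗ → not eligible.
Equity Grant Program — status part-time ✗ (requires full-time or temporary) → not eligible.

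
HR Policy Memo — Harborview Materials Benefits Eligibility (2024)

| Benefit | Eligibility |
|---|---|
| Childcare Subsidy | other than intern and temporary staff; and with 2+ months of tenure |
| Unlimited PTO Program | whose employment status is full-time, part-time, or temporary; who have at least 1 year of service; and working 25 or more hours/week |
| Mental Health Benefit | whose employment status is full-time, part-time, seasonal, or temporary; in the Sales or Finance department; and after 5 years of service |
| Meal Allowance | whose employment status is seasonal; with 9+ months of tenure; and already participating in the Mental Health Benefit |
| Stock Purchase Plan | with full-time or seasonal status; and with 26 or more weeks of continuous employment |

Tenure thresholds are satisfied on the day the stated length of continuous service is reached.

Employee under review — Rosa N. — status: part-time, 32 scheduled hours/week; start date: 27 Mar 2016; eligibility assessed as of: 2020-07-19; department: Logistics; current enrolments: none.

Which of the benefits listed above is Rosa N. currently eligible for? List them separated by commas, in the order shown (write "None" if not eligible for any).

Childcare Subsidy, Unlimited PTO Program

Service from 27 Mar 2016 to 2020-07-19: 1575 days.
Childcare Subsidy — status part-time ✓ (not excluded); service 1575 days ≥ 2 months (≈60 days) ✓ → eligible.
Unlimited PTO Program — status part-time ✓; service 1575 days ≥ 1 year (≈365 days) ✓; 32 hrs/wk ≥ 25 ✓ → eligible.
Mental Health Benefit — status part-time ✓; dept Logistics ✗ → not eligible.
Meal Allowance — status part-time ✗ (requires seasonal) → not eligible.
Stock Purchase Plan — status part-time ✗ (requires full-time or seasonal) → not eligible.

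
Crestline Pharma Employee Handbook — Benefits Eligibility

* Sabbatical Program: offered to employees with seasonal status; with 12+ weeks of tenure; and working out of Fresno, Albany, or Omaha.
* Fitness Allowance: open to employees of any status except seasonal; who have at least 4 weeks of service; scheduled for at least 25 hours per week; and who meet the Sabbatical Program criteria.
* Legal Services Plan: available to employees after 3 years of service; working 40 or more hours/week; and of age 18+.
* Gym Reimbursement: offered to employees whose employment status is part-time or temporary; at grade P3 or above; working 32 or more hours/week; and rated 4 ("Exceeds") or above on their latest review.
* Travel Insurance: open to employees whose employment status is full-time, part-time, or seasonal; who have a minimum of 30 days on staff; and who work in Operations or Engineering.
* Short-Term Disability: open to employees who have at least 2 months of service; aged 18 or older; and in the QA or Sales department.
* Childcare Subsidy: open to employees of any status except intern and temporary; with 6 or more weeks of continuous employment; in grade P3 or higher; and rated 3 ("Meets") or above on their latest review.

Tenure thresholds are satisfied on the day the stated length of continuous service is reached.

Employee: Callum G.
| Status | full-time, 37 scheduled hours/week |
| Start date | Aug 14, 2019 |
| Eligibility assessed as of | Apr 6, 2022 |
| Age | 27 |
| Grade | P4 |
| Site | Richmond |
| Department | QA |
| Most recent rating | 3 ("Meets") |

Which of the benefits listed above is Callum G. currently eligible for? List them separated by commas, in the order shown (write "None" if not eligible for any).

Short-Term Disability, Childcare Subsidy

Service from Aug 14, 2019 to Apr 6, 2022: 966 days.
Sabbatical Program — status full-time ✗ (requires seasonal) → not eligible.
Fitness Allowance — status full-time ✓ (not excluded); service 966 days ≥ 4 weeks (≈28 days) ✓; 37 hrs/wk ≥ 25 ✓; not eligible for Sabbatical Program ✗ → not eligible.
Legal Services Plan — service 966 days < 3 years (≈1095 days) ✗ → not eligible.
Gym Reimbursement — status full-time ✗ (requires part-time or temporary) → not eligible.
Travel Insurance — status full-time ✓; service 966 days ≥ 30 days ✓; dept QA ✗ → not eligible.
Short-Term Disability — service 966 days ≥ 2 months (≈60 days) ✓; age 27 ≥ 18 ✓; dept QA ✓ → eligible.
Childcare Subsidy — status full-time ✓ (not excluded); service 966 days ≥ 6 weeks (≈42 days) ✓; grade P4 ≥ P3 ✓; rating 3 ≥ 3 ✓ → eligible.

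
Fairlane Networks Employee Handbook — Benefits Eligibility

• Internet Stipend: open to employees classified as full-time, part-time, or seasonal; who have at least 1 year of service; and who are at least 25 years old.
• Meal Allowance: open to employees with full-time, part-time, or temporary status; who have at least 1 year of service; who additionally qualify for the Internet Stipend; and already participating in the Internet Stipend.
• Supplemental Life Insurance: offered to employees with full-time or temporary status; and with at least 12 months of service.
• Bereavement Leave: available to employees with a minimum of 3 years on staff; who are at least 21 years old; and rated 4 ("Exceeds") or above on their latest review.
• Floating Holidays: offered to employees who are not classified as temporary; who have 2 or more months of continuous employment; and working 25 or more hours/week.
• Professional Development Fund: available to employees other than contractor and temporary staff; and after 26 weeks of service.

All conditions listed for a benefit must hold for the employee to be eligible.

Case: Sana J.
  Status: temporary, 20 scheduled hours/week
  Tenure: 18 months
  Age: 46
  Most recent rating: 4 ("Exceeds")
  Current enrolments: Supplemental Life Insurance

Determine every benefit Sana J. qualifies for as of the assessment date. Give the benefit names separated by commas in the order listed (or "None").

Supplemental Life Insurance

Internet Stipend — status temporary ✗ (requires full-time, part-time, or seasonal) → not eligible.
Meal Allowance — status temporary ✓; service 18 months ≥ 1 year (≈365 days) ✓; not eligible for Internet Stipend ✗ → not eligible.
Supplemental Life Insurance — status temporary ✓; service 18 months ≥ 12 months ✓ → eligible.
Bereavement Leave — service 18 months < 3 years (≈1095 days) ✗ → not eligible.
Floating Holidays — status temporary ✗ (excluded) → not eligible.
Professional Development Fund — status temporary ✗ (excluded) → not eligible.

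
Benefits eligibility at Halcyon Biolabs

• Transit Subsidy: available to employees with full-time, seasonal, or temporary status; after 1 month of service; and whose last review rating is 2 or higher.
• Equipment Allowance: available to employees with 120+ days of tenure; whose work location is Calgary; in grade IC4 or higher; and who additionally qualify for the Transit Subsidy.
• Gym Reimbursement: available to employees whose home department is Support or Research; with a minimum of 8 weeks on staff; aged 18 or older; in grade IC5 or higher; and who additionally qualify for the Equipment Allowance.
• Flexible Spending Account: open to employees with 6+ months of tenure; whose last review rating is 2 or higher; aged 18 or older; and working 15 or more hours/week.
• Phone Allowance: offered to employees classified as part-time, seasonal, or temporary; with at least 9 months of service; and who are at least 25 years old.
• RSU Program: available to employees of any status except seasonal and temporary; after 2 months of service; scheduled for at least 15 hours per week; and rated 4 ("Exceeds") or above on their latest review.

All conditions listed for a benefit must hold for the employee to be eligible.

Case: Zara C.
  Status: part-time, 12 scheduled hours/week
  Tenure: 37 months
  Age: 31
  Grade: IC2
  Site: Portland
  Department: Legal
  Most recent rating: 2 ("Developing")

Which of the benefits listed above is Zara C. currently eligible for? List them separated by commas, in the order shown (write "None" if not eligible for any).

Transit Subsidy — status part-time ✗ (requires full-time, seasonal, or temporary) → not eligible.
Equipment Allowance — service 37 months ≥ 120 days ✓; site Portland ✗ (not Calgary) → not eligible.
Gym Reimbursement — dept Legal ✗ → not eligible.
Flexible Spending Account — service 37 months ≥ 6 months ✓; rating 2 ≥ 2 ✓; age 31 ≥ 18 ✓; 12 hrs/wk < 15 ✗ → not eligible.
Phone Allowance — status part-time ✓; service 37 months ≥ 9 months ✓; age 31 ≥ 25 ✓ → eligible.
RSU Program — status part-time ✓ (not excluded); service 37 months ≥ 2 months ✓; 12 hrs/wk < 15 ✗ → not eligible.

Phone Allowance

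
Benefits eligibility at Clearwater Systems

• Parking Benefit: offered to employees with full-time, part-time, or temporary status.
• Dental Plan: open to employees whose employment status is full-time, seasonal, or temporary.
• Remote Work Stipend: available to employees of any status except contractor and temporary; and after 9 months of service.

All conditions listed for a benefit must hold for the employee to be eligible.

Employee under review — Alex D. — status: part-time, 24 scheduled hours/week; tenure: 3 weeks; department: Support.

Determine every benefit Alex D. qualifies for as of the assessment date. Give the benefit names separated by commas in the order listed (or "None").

Parking Benefit — status part-time ✓ → eligible.
Dental Plan — status part-time ✗ (requires full-time, seasonal, or temporary) → not eligible.
Remote Work Stipend — status part-time ✓ (not excluded); service 3 weeks < 9 months (≈270 days) ✗ → not eligible.

Parking Benefit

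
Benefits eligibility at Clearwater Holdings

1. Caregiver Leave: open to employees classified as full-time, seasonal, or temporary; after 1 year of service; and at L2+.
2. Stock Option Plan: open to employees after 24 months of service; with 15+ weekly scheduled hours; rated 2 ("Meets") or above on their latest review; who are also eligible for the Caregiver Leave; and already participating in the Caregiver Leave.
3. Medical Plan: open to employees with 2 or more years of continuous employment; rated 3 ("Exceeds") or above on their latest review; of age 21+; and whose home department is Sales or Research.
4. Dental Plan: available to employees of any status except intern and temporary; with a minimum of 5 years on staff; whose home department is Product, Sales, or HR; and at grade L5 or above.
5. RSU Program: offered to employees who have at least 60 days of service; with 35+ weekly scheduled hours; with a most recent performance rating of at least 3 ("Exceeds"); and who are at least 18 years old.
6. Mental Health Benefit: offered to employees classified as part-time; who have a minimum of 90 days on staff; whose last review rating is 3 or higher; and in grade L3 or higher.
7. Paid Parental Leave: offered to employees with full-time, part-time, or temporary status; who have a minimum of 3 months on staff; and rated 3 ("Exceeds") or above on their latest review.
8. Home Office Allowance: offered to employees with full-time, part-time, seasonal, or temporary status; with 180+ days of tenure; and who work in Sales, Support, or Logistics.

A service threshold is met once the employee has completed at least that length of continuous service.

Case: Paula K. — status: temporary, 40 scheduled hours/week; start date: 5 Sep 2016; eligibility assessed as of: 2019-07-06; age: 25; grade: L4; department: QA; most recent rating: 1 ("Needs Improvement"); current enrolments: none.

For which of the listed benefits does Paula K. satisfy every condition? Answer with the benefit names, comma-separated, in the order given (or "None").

Caregiver Leave

Service from 5 Sep 2016 to 2019-07-06: 1034 days.
Caregiver Leave — status temporary ✓; service 1034 days ≥ 1 year (≈365 days) ✓; grade L4 ≥ L2 ✓ → eligible.
Stock Option Plan — service 1034 days ≥ 24 months (≈720 days) ✓; 40 hrs/wk ≥ 15 ✓; rating 1 < 2 ✗ → not eligible.
Medical Plan — service 1034 days ≥ 2 years (≈730 days) ✓; rating 1 < 3 ✗ → not eligible.
Dental Plan — status temporary ✗ (excluded) → not eligible.
RSU Program — service 1034 days ≥ 60 days ✓; 40 hrs/wk ≥ 35 ✓; rating 1 < 3 ✗ → not eligible.
Mental Health Benefit — status temporary ✗ (requires part-time) → not eligible.
Paid Parental Leave — status temporary ✓; service 1034 days ≥ 3 months (≈90 days) ✓; rating 1 < 3 ✗ → not eligible.
Home Office Allowance — status temporary ✓; service 1034 days ≥ 180 days ✓; dept QA ✗ → not eligible.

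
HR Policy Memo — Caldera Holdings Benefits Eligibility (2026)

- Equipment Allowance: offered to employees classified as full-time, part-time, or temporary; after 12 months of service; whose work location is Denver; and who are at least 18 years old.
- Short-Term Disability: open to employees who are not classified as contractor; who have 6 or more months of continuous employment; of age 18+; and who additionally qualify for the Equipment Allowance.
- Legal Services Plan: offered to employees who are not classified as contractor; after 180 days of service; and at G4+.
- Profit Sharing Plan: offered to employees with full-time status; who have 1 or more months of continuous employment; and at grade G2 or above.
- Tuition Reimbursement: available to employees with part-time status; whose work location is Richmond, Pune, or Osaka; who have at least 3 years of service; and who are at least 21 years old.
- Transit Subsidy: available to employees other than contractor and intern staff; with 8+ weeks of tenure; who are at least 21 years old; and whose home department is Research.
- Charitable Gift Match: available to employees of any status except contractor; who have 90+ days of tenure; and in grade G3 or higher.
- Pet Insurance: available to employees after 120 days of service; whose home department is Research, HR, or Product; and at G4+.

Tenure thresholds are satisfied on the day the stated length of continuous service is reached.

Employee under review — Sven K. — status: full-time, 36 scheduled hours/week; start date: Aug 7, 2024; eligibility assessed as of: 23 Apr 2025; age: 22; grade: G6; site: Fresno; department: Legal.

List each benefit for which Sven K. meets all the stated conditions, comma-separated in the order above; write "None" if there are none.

Legal Services Plan, Profit Sharing Plan, Charitable Gift Match

Service from Aug 7, 2024 to 23 Apr 2025: 259 days.
Equipment Allowance — status full-time ✓; service 259 days < 12 months (≈360 days) ✗ → not eligible.
Short-Term Disability — status full-time ✓ (not excluded); service 259 days ≥ 6 months (≈180 days) ✓; age 22 ≥ 18 ✓; not eligible for Equipment Allowance ✗ → not eligible.
Legal Services Plan — status full-time ✓ (not excluded); service 259 days ≥ 180 days ✓; grade G6 ≥ G4 ✓ → eligible.
Profit Sharing Plan — status full-time ✓; service 259 days ≥ 1 month (≈30 days) ✓; grade G6 ≥ G2 ✓ → eligible.
Tuition Reimbursement — status full-time ✗ (requires part-time) → not eligible.
Transit Subsidy — status full-time ✓ (not excluded); service 259 days ≥ 8 weeks (≈56 days) ✓; age 22 ≥ 21 ✓; dept Legal ✗ → not eligible.
Charitable Gift Match — status full-time ✓ (not excluded); service 259 days ≥ 90 days ✓; grade G6 ≥ G3 ✓ → eligible.
Pet Insurance — service 259 days ≥ 120 days ✓; dept Legal ✗ → not eligible.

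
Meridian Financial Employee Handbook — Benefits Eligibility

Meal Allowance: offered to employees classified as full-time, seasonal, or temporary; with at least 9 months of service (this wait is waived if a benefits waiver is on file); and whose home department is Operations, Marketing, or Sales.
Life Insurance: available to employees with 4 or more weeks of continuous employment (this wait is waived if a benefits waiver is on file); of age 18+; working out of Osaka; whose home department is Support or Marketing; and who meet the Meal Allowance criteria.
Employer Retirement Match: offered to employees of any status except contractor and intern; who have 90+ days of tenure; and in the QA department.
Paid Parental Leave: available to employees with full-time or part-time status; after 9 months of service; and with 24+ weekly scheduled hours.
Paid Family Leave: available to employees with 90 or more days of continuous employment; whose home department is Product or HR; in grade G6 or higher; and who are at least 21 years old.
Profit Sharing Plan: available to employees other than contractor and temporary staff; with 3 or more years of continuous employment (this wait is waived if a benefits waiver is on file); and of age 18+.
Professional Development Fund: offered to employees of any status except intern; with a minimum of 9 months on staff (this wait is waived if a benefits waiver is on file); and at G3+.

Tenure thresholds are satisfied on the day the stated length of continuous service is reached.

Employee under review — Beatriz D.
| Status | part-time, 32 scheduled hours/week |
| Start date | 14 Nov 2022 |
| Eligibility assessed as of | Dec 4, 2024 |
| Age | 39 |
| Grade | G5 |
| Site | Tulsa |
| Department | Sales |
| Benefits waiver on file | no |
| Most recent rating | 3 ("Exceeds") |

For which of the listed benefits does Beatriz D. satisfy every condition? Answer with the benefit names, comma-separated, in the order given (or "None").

Service from 14 Nov 2022 to Dec 4, 2024: 751 days.
Meal Allowance — status part-time ✗ (requires full-time, seasonal, or temporary) → not eligible.
Life Insurance — no waiver, service 751 days ≥ 4 weeks (≈28 days) ✓; age 39 ≥ 18 ✓; site Tulsa ✗ (not Osaka) → not eligible.
Employer Retirement Match — status part-time ✓ (not excluded); service 751 days ≥ 90 days ✓; dept Sales ✗ → not eligible.
Paid Parental Leave — status part-time ✓; service 751 days ≥ 9 months (≈270 days) ✓; 32 hrs/wk ≥ 24 ✓ → eligible.
Paid Family Leave — service 751 days ≥ 90 days ✓; dept Sales ✗ → not eligible.
Profit Sharing Plan — status part-time ✓ (not excluded); no waiver, service 751 days < 3 years (≈1095 days) ✗ → not eligible.
Professional Development Fund — status part-time ✓ (not excluded); no waiver, service 751 days ≥ 9 months (≈270 days) ✓; grade G5 ≥ G3 ✓ → eligible.

Paid Parental Leave, Professional Development Fund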